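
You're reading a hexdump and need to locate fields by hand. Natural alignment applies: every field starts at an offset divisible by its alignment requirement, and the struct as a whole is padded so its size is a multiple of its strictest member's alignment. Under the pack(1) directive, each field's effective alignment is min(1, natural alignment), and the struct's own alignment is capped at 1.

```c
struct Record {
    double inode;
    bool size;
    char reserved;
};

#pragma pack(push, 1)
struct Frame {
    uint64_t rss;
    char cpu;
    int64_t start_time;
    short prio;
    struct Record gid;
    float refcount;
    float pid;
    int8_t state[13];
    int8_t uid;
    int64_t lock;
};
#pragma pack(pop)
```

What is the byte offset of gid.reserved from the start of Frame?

Record: inode at 0 (size 8, align 8) → ends 8; size at 8 (size 1, align 1) → ends 9; reserved at 9 (size 1, align 1) → ends 10; tail pad 6 to reach multiple of 8; total 16 bytes, alignment 8
rss at 0 (size 8, align 1) → ends 8
cpu at 8 (size 1, align 1) → ends 9
start_time at 9 (size 8, align 1) → ends 17
prio at 17 (size 2, align 1) → ends 19
gid at 19 (size 16, align 1) → ends 35
within Record: reserved at 9
19 + 9 = 28

28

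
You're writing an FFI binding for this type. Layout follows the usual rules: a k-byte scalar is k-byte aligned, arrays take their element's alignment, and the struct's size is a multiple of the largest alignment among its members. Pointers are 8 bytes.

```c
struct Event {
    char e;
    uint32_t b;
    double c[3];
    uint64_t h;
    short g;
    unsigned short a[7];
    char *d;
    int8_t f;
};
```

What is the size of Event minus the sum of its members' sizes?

0..1  e  (1B, 1-aligned)
1..4  -- padding (3B)
4..8  b  (4B, 4-aligned)
8..32  c  (24B, 8-aligned)
32..40  h  (8B, 8-aligned)
40..42  g  (2B, 2-aligned)
42..56  a  (14B, 2-aligned)
56..64  d  (8B, 8-aligned)
64..65  f  (1B, 1-aligned)
65..72  -- tail padding (7B)
sizeof = 72, alignof = 8
data bytes 62, size 72 → padding 10

10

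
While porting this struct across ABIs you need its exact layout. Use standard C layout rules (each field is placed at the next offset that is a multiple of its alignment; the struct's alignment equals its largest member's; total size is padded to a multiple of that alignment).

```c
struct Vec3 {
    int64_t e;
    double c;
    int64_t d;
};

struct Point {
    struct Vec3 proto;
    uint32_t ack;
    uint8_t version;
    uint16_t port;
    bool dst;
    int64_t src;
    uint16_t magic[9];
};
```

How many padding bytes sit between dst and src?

Vec3: @0: e [8B, align 8] → 8; @8: c [8B, align 8] → 16; @16: d [8B, align 8] → 24; size 24, align 8
@0: proto [24B, align 8] → 24
@24: ack [4B, align 4] → 28
@28: version [1B, align 1] → 29
+1 pad (align 2)
@30: port [2B, align 2] → 32
@32: dst [1B, align 1] → 33
+7 pad (align 8)
@40: src [8B, align 8] → 48

7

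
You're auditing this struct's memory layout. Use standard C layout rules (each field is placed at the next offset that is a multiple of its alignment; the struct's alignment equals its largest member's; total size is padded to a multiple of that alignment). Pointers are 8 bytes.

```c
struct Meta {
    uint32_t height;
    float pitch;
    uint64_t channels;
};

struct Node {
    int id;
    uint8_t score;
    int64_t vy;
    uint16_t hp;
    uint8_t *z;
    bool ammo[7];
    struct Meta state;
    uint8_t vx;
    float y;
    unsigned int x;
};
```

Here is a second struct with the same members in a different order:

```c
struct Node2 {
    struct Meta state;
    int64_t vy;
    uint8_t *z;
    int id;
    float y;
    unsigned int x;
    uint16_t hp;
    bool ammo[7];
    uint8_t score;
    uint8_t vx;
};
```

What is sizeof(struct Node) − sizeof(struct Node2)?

Meta: 0..4  height  (4B, 4-aligned); 4..8  pitch  (4B, 4-aligned); 8..16  channels  (8B, 8-aligned); sizeof = 16, alignof = 8
0..4  id  (4B, 4-aligned)
4..5  score  (1B, 1-aligned)
5..8  -- padding (3B)
8..16  vy  (8B, 8-aligned)
16..18  hp  (2B, 2-aligned)
18..24  -- padding (6B)
24..32  z  (8B, 8-aligned)
32..39  ammo  (7B, 1-aligned)
39..40  -- padding (1B)
40..56  state  (16B, 8-aligned)
56..57  vx  (1B, 1-aligned)
57..60  -- padding (3B)
60..64  y  (4B, 4-aligned)
64..68  x  (4B, 4-aligned)
68..72  -- tail padding (4B)
sizeof = 72, alignof = 8
— Node2 —
0..16  state  (16B, 8-aligned)
16..24  vy  (8B, 8-aligned)
24..32  z  (8B, 8-aligned)
32..36  id  (4B, 4-aligned)
36..40  y  (4B, 4-aligned)
40..44  x  (4B, 4-aligned)
44..46  hp  (2B, 2-aligned)
46..53  ammo  (7B, 1-aligned)
53..54  score  (1B, 1-aligned)
54..55  vx  (1B, 1-aligned)
55..56  -- tail padding (1B)
sizeof = 56, alignof = 8
72 − 56 = 16

16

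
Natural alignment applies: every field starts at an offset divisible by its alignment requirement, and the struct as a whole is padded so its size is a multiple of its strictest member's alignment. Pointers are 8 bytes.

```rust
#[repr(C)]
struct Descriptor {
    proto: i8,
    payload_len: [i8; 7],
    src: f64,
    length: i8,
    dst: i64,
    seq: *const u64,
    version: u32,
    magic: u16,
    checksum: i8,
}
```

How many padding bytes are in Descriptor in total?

8

@0: proto [1B, align 1] → 1
@1: payload_len [7B, align 1] → 8
@8: src [8B, align 8] → 16
@16: length [1B, align 1] → 17
+7 pad (align 8)
@24: dst [8B, align 8] → 32
@32: seq [8B, align 8] → 40
@40: version [4B, align 4] → 44
@44: magic [2B, align 2] → 46
@46: checksum [1B, align 1] → 47
+1 tail pad (align 8)
size 48, align 8
data bytes 40, size 48 → padding 8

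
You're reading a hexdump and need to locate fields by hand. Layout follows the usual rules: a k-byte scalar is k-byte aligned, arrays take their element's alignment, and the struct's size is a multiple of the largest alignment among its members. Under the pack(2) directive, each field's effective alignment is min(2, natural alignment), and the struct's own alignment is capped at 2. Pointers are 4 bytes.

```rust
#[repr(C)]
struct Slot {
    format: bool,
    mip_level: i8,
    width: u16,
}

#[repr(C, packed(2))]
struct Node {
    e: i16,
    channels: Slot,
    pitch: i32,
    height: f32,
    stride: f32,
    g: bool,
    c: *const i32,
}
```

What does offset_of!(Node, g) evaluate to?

18

Slot: @0: format [1B, align 1] → 1; @1: mip_level [1B, align 1] → 2; @2: width [2B, align 2] → 4; size 4, align 2
@0: e [2B, align 2] → 2
@2: channels [4B, align 2] → 6
@6: pitch [4B, align 2] → 10
@10: height [4B, align 2] → 14
@14: stride [4B, align 2] → 18
@18: g [1B, align 1] → 19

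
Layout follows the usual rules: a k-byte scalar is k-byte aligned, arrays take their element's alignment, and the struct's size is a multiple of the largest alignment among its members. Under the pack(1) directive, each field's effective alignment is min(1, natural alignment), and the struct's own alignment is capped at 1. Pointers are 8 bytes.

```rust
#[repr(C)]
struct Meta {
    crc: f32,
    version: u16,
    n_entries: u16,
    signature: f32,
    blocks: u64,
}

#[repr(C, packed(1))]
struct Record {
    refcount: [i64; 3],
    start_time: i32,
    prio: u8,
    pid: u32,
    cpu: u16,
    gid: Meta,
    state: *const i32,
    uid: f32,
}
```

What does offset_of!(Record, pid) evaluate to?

Meta: crc at 0 (size 4, align 4) → ends 4; version at 4 (size 2, align 2) → ends 6; n_entries at 6 (size 2, align 2) → ends 8; signature at 8 (size 4, align 4) → ends 12; pad 4 to align 8 for blocks; blocks at 16 (size 8, align 8) → ends 24; total 24 bytes, alignment 8
refcount at 0 (size 24, align 1) → ends 24
start_time at 24 (size 4, align 1) → ends 28
prio at 28 (size 1, align 1) → ends 29
pid at 29 (size 4, align 1) → ends 33

29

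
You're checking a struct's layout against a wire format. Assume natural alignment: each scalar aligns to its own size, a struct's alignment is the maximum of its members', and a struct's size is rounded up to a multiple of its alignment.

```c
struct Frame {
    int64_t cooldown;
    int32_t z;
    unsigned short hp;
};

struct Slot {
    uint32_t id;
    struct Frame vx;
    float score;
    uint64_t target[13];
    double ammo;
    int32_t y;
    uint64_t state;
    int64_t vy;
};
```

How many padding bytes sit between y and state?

4

Frame: 0..8  cooldown  (8B, 8-aligned); 8..12  z  (4B, 4-aligned); 12..14  hp  (2B, 2-aligned); 14..16  -- tail padding (2B); sizeof = 16, alignof = 8
0..4  id  (4B, 4-aligned)
4..8  -- padding (4B)
8..24  vx  (16B, 8-aligned)
24..28  score  (4B, 4-aligned)
28..32  -- padding (4B)
32..136  target  (104B, 8-aligned)
136..144  ammo  (8B, 8-aligned)
144..148  y  (4B, 4-aligned)
148..152  -- padding (4B)
152..160  state  (8B, 8-aligned)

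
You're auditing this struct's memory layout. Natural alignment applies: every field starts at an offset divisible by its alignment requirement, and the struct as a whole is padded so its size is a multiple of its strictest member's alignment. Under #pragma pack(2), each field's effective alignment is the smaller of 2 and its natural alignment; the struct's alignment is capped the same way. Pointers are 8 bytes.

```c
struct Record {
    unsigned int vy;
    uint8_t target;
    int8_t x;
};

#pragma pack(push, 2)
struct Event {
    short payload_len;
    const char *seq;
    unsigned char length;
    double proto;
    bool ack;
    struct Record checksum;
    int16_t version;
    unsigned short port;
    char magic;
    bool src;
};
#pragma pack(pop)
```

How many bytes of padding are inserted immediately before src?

Record: vy at 0 (size 4, align 4) → ends 4; target at 4 (size 1, align 1) → ends 5; x at 5 (size 1, align 1) → ends 6; tail pad 2 to reach multiple of 4; total 8 bytes, alignment 4
payload_len at 0 (size 2, align 2) → ends 2
seq at 2 (size 8, align 2) → ends 10
length at 10 (size 1, align 1) → ends 11
pad 1 to align 2 for proto
proto at 12 (size 8, align 2) → ends 20
ack at 20 (size 1, align 1) → ends 21
pad 1 to align 2 for checksum
checksum at 22 (size 8, align 2) → ends 30
version at 30 (size 2, align 2) → ends 32
port at 32 (size 2, align 2) → ends 34
magic at 34 (size 1, align 1) → ends 35
src at 35 (size 1, align 1) → ends 36

0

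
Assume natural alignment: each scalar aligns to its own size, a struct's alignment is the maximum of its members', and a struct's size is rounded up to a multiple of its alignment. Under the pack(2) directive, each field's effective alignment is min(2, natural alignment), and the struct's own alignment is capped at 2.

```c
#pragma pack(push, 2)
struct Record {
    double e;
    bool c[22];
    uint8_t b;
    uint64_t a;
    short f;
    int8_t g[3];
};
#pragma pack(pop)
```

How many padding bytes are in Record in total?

e at 0 (size 8, align 2) → ends 8
c at 8 (size 22, align 1) → ends 30
b at 30 (size 1, align 1) → ends 31
pad 1 to align 2 for a
a at 32 (size 8, align 2) → ends 40
f at 40 (size 2, align 2) → ends 42
g at 42 (size 3, align 1) → ends 45
tail pad 1 to reach multiple of 2
total 46 bytes, alignment 2
data bytes 44, size 46 → padding 2

2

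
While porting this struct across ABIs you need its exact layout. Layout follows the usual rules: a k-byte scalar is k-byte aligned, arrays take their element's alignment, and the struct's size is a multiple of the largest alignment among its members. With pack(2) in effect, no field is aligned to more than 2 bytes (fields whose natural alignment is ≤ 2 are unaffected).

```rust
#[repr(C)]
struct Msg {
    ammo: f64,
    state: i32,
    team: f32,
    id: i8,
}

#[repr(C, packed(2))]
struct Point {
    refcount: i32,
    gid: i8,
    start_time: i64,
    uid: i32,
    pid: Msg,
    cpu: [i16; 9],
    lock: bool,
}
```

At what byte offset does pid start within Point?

18

Msg: 0..8  ammo  (8B, 8-aligned); 8..12  state  (4B, 4-aligned); 12..16  team  (4B, 4-aligned); 16..17  id  (1B, 1-aligned); 17..24  -- tail padding (7B); sizeof = 24, alignof = 8
0..4  refcount  (4B, 2-aligned)
4..5  gid  (1B, 1-aligned)
5..6  -- padding (1B)
6..14  start_time  (8B, 2-aligned)
14..18  uid  (4B, 2-aligned)
18..42  pid  (24B, 2-aligned)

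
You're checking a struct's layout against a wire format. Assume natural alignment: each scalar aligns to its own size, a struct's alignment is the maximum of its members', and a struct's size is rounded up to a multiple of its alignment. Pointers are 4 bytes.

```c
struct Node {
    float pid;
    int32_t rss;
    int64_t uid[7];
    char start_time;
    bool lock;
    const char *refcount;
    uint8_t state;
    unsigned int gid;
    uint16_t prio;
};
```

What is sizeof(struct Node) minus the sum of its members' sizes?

11

@0: pid [4B, align 4] → 4
@4: rss [4B, align 4] → 8
@8: uid [56B, align 8] → 64
@64: start_time [1B, align 1] → 65
@65: lock [1B, align 1] → 66
+2 pad (align 4)
@68: refcount [4B, align 4] → 72
@72: state [1B, align 1] → 73
+3 pad (align 4)
@76: gid [4B, align 4] → 80
@80: prio [2B, align 2] → 82
+6 tail pad (align 8)
size 88, align 8
data bytes 77, size 88 → padding 11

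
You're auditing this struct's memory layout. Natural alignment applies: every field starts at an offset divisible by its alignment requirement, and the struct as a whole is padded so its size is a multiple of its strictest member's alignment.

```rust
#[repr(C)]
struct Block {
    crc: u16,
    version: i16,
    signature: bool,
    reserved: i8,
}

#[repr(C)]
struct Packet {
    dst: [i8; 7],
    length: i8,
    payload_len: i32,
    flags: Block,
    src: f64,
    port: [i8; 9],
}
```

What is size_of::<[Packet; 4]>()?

192

Block: @0: crc [2B, align 2] → 2; @2: version [2B, align 2] → 4; @4: signature [1B, align 1] → 5; @5: reserved [1B, align 1] → 6; size 6, align 2
@0: dst [7B, align 1] → 7
@7: length [1B, align 1] → 8
@8: payload_len [4B, align 4] → 12
@12: flags [6B, align 2] → 18
+6 pad (align 8)
@24: src [8B, align 8] → 32
@32: port [9B, align 1] → 41
+7 tail pad (align 8)
size 48, align 8
array of 4: 4 × 48 = 192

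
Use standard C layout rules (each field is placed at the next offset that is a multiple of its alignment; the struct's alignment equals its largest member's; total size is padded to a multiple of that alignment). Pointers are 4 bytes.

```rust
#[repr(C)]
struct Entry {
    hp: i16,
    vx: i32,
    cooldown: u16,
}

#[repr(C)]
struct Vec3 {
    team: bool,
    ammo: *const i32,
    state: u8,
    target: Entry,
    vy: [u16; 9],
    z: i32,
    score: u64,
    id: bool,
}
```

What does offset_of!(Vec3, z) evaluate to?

Entry: @0: hp [2B, align 2] → 2; +2 pad (align 4); @4: vx [4B, align 4] → 8; @8: cooldown [2B, align 2] → 10; +2 tail pad (align 4); size 12, align 4
@0: team [1B, align 1] → 1
+3 pad (align 4)
@4: ammo [4B, align 4] → 8
@8: state [1B, align 1] → 9
+3 pad (align 4)
@12: target [12B, align 4] → 24
@24: vy [18B, align 2] → 42
+2 pad (align 4)
@44: z [4B, align 4] → 48

44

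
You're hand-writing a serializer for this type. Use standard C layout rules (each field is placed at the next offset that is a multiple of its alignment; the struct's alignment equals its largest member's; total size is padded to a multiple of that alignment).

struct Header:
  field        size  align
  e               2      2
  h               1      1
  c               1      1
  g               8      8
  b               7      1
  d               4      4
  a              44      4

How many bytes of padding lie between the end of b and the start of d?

0..2  e  (2B, 2-aligned)
2..3  h  (1B, 1-aligned)
3..4  c  (1B, 1-aligned)
4..8  -- padding (4B)
8..16  g  (8B, 8-aligned)
16..23  b  (7B, 1-aligned)
23..24  -- padding (1B)
24..28  d  (4B, 4-aligned)

1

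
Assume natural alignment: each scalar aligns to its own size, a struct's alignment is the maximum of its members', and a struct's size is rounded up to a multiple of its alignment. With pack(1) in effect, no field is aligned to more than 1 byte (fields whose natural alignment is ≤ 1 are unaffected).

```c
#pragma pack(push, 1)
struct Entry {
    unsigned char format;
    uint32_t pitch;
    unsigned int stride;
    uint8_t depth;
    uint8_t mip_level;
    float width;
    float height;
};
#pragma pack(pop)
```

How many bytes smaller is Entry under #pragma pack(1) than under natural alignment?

natural layout:
  format at 0 (size 1, align 1) → ends 1
  pad 3 to align 4 for pitch
  pitch at 4 (size 4, align 4) → ends 8
  stride at 8 (size 4, align 4) → ends 12
  depth at 12 (size 1, align 1) → ends 13
  mip_level at 13 (size 1, align 1) → ends 14
  pad 2 to align 4 for width
  width at 16 (size 4, align 4) → ends 20
  height at 20 (size 4, align 4) → ends 24
  total 24 bytes, alignment 4
packed(1) layout:
  format at 0 (size 1, align 1) → ends 1
  pitch at 1 (size 4, align 1) → ends 5
  stride at 5 (size 4, align 1) → ends 9
  depth at 9 (size 1, align 1) → ends 10
  mip_level at 10 (size 1, align 1) → ends 11
  width at 11 (size 4, align 1) → ends 15
  height at 15 (size 4, align 1) → ends 19
  total 19 bytes, alignment 1
24 − 19 = 5

5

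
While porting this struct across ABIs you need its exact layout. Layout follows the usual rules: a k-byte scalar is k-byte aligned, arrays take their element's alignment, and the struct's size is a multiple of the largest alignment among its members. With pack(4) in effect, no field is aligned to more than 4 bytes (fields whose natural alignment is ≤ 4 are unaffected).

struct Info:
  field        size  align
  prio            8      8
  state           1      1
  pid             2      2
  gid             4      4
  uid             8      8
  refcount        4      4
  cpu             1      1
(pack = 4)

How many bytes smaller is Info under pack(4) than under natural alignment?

0

natural layout:
  0..8  prio  (8B, 8-aligned)
  8..9  state  (1B, 1-aligned)
  9..10  -- padding (1B)
  10..12  pid  (2B, 2-aligned)
  12..16  gid  (4B, 4-aligned)
  16..24  uid  (8B, 8-aligned)
  24..28  refcount  (4B, 4-aligned)
  28..29  cpu  (1B, 1-aligned)
  29..32  -- tail padding (3B)
  sizeof = 32, alignof = 8
packed(4) layout:
  0..8  prio  (8B, 4-aligned)
  8..9  state  (1B, 1-aligned)
  9..10  -- padding (1B)
  10..12  pid  (2B, 2-aligned)
  12..16  gid  (4B, 4-aligned)
  16..24  uid  (8B, 4-aligned)
  24..28  refcount  (4B, 4-aligned)
  28..29  cpu  (1B, 1-aligned)
  29..32  -- tail padding (3B)
  sizeof = 32, alignof = 4
32 − 32 = 0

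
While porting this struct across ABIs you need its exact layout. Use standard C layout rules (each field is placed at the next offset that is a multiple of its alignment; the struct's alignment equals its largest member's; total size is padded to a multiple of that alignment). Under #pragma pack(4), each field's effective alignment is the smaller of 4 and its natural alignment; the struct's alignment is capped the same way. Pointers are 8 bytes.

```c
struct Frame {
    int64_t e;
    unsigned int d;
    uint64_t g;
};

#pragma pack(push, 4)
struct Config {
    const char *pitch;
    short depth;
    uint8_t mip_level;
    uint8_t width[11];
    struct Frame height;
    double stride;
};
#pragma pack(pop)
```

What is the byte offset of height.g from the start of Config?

Frame: 0..8  e  (8B, 8-aligned); 8..12  d  (4B, 4-aligned); 12..16  -- padding (4B); 16..24  g  (8B, 8-aligned); sizeof = 24, alignof = 8
0..8  pitch  (8B, 4-aligned)
8..10  depth  (2B, 2-aligned)
10..11  mip_level  (1B, 1-aligned)
11..22  width  (11B, 1-aligned)
22..24  -- padding (2B)
24..48  height  (24B, 4-aligned)
within Frame: g at 16
24 + 16 = 40

40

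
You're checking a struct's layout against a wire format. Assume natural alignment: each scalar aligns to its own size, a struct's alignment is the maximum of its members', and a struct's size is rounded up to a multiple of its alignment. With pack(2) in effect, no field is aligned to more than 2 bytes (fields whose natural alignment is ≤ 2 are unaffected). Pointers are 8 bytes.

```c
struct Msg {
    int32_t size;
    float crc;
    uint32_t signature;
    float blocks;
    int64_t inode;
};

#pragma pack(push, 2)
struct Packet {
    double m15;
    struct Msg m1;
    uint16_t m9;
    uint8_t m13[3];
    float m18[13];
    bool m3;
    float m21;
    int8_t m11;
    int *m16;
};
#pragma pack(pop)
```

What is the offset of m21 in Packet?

Msg: size at 0 (size 4, align 4) → ends 4; crc at 4 (size 4, align 4) → ends 8; signature at 8 (size 4, align 4) → ends 12; blocks at 12 (size 4, align 4) → ends 16; inode at 16 (size 8, align 8) → ends 24; total 24 bytes, alignment 8
m15 at 0 (size 8, align 2) → ends 8
m1 at 8 (size 24, align 2) → ends 32
m9 at 32 (size 2, align 2) → ends 34
m13 at 34 (size 3, align 1) → ends 37
pad 1 to align 2 for m18
m18 at 38 (size 52, align 2) → ends 90
m3 at 90 (size 1, align 1) → ends 91
pad 1 to align 2 for m21
m21 at 92 (size 4, align 2) → ends 96

92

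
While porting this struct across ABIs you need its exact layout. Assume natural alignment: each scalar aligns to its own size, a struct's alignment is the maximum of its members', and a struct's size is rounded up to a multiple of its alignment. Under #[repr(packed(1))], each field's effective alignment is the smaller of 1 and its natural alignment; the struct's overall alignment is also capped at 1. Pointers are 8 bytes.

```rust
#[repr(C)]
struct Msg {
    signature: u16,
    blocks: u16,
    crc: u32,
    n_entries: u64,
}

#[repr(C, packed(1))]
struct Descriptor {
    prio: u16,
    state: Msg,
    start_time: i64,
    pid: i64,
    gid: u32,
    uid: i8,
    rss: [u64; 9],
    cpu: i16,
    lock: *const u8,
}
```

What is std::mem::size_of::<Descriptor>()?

Msg: @0: signature [2B, align 2] → 2; @2: blocks [2B, align 2] → 4; @4: crc [4B, align 4] → 8; @8: n_entries [8B, align 8] → 16; size 16, align 8
@0: prio [2B, align 1] → 2
@2: state [16B, align 1] → 18
@18: start_time [8B, align 1] → 26
@26: pid [8B, align 1] → 34
@34: gid [4B, align 1] → 38
@38: uid [1B, align 1] → 39
@39: rss [72B, align 1] → 111
@111: cpu [2B, align 1] → 113
@113: lock [8B, align 1] → 121
size 121, align 1

121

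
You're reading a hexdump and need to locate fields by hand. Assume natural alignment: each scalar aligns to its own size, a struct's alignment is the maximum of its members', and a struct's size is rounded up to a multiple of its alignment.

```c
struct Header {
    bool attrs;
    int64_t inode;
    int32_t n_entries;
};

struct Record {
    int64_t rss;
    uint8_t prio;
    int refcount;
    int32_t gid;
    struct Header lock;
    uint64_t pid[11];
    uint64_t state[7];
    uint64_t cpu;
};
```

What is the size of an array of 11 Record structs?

2200

Header: attrs at 0 (size 1, align 1) → ends 1; pad 7 to align 8 for inode; inode at 8 (size 8, align 8) → ends 16; n_entries at 16 (size 4, align 4) → ends 20; tail pad 4 to reach multiple of 8; total 24 bytes, alignment 8
rss at 0 (size 8, align 8) → ends 8
prio at 8 (size 1, align 1) → ends 9
pad 3 to align 4 for refcount
refcount at 12 (size 4, align 4) → ends 16
gid at 16 (size 4, align 4) → ends 20
pad 4 to align 8 for lock
lock at 24 (size 24, align 8) → ends 48
pid at 48 (size 88, align 8) → ends 136
state at 136 (size 56, align 8) → ends 192
cpu at 192 (size 8, align 8) → ends 200
total 200 bytes, alignment 8
array of 11: 11 × 200 = 2200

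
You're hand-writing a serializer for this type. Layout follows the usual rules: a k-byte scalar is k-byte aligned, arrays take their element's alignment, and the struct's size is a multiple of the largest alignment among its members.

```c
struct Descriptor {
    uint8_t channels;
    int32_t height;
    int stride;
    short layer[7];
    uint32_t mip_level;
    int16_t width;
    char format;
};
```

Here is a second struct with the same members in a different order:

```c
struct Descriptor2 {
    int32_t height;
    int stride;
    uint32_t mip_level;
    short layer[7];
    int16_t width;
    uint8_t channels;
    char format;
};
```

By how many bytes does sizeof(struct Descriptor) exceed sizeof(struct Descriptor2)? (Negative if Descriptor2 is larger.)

4

@0: channels [1B, align 1] → 1
+3 pad (align 4)
@4: height [4B, align 4] → 8
@8: stride [4B, align 4] → 12
@12: layer [14B, align 2] → 26
+2 pad (align 4)
@28: mip_level [4B, align 4] → 32
@32: width [2B, align 2] → 34
@34: format [1B, align 1] → 35
+1 tail pad (align 4)
size 36, align 4
— Descriptor2 —
@0: height [4B, align 4] → 4
@4: stride [4B, align 4] → 8
@8: mip_level [4B, align 4] → 12
@12: layer [14B, align 2] → 26
@26: width [2B, align 2] → 28
@28: channels [1B, align 1] → 29
@29: format [1B, align 1] → 30
+2 tail pad (align 4)
size 32, align 4
36 − 32 = 4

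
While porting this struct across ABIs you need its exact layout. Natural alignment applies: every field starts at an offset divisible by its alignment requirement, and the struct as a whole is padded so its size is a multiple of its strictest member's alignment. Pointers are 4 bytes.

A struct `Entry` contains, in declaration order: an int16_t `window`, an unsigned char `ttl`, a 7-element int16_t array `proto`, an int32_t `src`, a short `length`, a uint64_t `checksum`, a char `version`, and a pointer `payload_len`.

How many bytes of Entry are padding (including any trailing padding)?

@0: window [2B, align 2] → 2
@2: ttl [1B, align 1] → 3
+1 pad (align 2)
@4: proto [14B, align 2] → 18
+2 pad (align 4)
@20: src [4B, align 4] → 24
@24: length [2B, align 2] → 26
+6 pad (align 8)
@32: checksum [8B, align 8] → 40
@40: version [1B, align 1] → 41
+3 pad (align 4)
@44: payload_len [4B, align 4] → 48
size 48, align 8
data bytes 36, size 48 → padding 12

12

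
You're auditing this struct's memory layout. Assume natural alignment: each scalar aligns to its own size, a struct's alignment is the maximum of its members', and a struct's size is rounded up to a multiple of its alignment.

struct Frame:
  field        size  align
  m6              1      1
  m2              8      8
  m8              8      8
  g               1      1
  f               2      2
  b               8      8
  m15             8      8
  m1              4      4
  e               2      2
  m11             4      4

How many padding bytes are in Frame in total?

0..1  m6  (1B, 1-aligned)
1..8  -- padding (7B)
8..16  m2  (8B, 8-aligned)
16..24  m8  (8B, 8-aligned)
24..25  g  (1B, 1-aligned)
25..26  -- padding (1B)
26..28  f  (2B, 2-aligned)
28..32  -- padding (4B)
32..40  b  (8B, 8-aligned)
40..48  m15  (8B, 8-aligned)
48..52  m1  (4B, 4-aligned)
52..54  e  (2B, 2-aligned)
54..56  -- padding (2B)
56..60  m11  (4B, 4-aligned)
60..64  -- tail padding (4B)
sizeof = 64, alignof = 8
data bytes 46, size 64 → padding 18

18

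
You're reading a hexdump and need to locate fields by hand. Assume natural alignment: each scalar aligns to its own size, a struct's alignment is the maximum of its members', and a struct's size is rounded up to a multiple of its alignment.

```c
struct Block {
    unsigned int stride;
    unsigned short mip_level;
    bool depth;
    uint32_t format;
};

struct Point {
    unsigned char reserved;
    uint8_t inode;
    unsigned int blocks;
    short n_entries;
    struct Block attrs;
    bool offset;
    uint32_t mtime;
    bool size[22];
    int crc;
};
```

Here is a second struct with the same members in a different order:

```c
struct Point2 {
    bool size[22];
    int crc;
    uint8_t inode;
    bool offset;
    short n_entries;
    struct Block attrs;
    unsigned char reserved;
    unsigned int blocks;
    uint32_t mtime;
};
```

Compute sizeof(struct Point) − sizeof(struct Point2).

4

Block: stride at 0 (size 4, align 4) → ends 4; mip_level at 4 (size 2, align 2) → ends 6; depth at 6 (size 1, align 1) → ends 7; pad 1 to align 4 for format; format at 8 (size 4, align 4) → ends 12; total 12 bytes, alignment 4
reserved at 0 (size 1, align 1) → ends 1
inode at 1 (size 1, align 1) → ends 2
pad 2 to align 4 for blocks
blocks at 4 (size 4, align 4) → ends 8
n_entries at 8 (size 2, align 2) → ends 10
pad 2 to align 4 for attrs
attrs at 12 (size 12, align 4) → ends 24
offset at 24 (size 1, align 1) → ends 25
pad 3 to align 4 for mtime
mtime at 28 (size 4, align 4) → ends 32
size at 32 (size 22, align 1) → ends 54
pad 2 to align 4 for crc
crc at 56 (size 4, align 4) → ends 60
total 60 bytes, alignment 4
— Point2 —
size at 0 (size 22, align 1) → ends 22
pad 2 to align 4 for crc
crc at 24 (size 4, align 4) → ends 28
inode at 28 (size 1, align 1) → ends 29
offset at 29 (size 1, align 1) → ends 30
n_entries at 30 (size 2, align 2) → ends 32
attrs at 32 (size 12, align 4) → ends 44
reserved at 44 (size 1, align 1) → ends 45
pad 3 to align 4 for blocks
blocks at 48 (size 4, align 4) → ends 52
mtime at 52 (size 4, align 4) → ends 56
total 56 bytes, alignment 4
60 − 56 = 4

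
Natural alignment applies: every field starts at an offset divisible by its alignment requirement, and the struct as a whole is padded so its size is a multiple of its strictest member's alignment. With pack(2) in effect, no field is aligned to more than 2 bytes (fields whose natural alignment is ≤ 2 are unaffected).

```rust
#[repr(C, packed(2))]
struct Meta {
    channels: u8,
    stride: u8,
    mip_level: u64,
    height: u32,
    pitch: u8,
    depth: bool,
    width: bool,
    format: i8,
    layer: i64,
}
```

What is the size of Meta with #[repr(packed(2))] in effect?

26

0..1  channels  (1B, 1-aligned)
1..2  stride  (1B, 1-aligned)
2..10  mip_level  (8B, 2-aligned)
10..14  height  (4B, 2-aligned)
14..15  pitch  (1B, 1-aligned)
15..16  depth  (1B, 1-aligned)
16..17  width  (1B, 1-aligned)
17..18  format  (1B, 1-aligned)
18..26  layer  (8B, 2-aligned)
sizeof = 26, alignof = 2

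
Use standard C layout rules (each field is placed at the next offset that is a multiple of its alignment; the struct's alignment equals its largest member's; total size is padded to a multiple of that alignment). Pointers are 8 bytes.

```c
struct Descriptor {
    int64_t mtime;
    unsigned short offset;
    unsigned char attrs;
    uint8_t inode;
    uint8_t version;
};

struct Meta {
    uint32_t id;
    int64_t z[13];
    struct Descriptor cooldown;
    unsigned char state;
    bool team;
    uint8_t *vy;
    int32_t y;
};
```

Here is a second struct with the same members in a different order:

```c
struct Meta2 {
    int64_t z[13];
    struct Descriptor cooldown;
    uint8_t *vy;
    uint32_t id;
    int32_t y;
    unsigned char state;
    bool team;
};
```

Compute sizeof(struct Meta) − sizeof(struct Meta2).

Descriptor: @0: mtime [8B, align 8] → 8; @8: offset [2B, align 2] → 10; @10: attrs [1B, align 1] → 11; @11: inode [1B, align 1] → 12; @12: version [1B, align 1] → 13; +3 tail pad (align 8); size 16, align 8
@0: id [4B, align 4] → 4
+4 pad (align 8)
@8: z [104B, align 8] → 112
@112: cooldown [16B, align 8] → 128
@128: state [1B, align 1] → 129
@129: team [1B, align 1] → 130
+6 pad (align 8)
@136: vy [8B, align 8] → 144
@144: y [4B, align 4] → 148
+4 tail pad (align 8)
size 152, align 8
— Meta2 —
@0: z [104B, align 8] → 104
@104: cooldown [16B, align 8] → 120
@120: vy [8B, align 8] → 128
@128: id [4B, align 4] → 132
@132: y [4B, align 4] → 136
@136: state [1B, align 1] → 137
@137: team [1B, align 1] → 138
+6 tail pad (align 8)
size 144, align 8
152 − 144 = 8

8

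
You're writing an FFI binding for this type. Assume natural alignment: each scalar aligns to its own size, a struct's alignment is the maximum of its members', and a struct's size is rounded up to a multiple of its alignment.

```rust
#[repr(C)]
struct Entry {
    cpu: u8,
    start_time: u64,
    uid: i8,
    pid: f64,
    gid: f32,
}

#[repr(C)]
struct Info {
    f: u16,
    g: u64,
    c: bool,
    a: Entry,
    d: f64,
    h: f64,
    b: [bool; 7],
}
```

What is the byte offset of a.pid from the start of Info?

48

Entry: @0: cpu [1B, align 1] → 1; +7 pad (align 8); @8: start_time [8B, align 8] → 16; @16: uid [1B, align 1] → 17; +7 pad (align 8); @24: pid [8B, align 8] → 32; @32: gid [4B, align 4] → 36; +4 tail pad (align 8); size 40, align 8
@0: f [2B, align 2] → 2
+6 pad (align 8)
@8: g [8B, align 8] → 16
@16: c [1B, align 1] → 17
+7 pad (align 8)
@24: a [40B, align 8] → 64
within Entry: pid at 24
24 + 24 = 48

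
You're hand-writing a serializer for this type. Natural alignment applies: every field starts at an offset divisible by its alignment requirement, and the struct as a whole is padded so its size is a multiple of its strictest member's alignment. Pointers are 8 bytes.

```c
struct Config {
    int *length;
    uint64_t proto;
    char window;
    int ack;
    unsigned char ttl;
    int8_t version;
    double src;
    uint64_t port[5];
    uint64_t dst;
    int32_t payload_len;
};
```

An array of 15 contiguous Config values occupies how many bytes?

length at 0 (size 8, align 8) → ends 8
proto at 8 (size 8, align 8) → ends 16
window at 16 (size 1, align 1) → ends 17
pad 3 to align 4 for ack
ack at 20 (size 4, align 4) → ends 24
ttl at 24 (size 1, align 1) → ends 25
version at 25 (size 1, align 1) → ends 26
pad 6 to align 8 for src
src at 32 (size 8, align 8) → ends 40
port at 40 (size 40, align 8) → ends 80
dst at 80 (size 8, align 8) → ends 88
payload_len at 88 (size 4, align 4) → ends 92
tail pad 4 to reach multiple of 8
total 96 bytes, alignment 8
array of 15: 15 × 96 = 1440

1440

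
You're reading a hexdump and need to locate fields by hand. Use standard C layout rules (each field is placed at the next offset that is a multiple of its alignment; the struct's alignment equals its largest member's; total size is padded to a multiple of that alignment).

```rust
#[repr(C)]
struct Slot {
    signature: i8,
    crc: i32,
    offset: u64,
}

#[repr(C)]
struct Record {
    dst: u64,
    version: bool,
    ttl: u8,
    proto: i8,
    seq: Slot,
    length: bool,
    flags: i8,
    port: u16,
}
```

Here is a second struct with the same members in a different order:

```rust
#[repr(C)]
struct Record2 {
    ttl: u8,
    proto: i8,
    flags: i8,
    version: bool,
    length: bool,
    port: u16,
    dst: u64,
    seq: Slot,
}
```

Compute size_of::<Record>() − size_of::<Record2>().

Slot: signature at 0 (size 1, align 1) → ends 1; pad 3 to align 4 for crc; crc at 4 (size 4, align 4) → ends 8; offset at 8 (size 8, align 8) → ends 16; total 16 bytes, alignment 8
dst at 0 (size 8, align 8) → ends 8
version at 8 (size 1, align 1) → ends 9
ttl at 9 (size 1, align 1) → ends 10
proto at 10 (size 1, align 1) → ends 11
pad 5 to align 8 for seq
seq at 16 (size 16, align 8) → ends 32
length at 32 (size 1, align 1) → ends 33
flags at 33 (size 1, align 1) → ends 34
port at 34 (size 2, align 2) → ends 36
tail pad 4 to reach multiple of 8
total 40 bytes, alignment 8
— Record2 —
ttl at 0 (size 1, align 1) → ends 1
proto at 1 (size 1, align 1) → ends 2
flags at 2 (size 1, align 1) → ends 3
version at 3 (size 1, align 1) → ends 4
length at 4 (size 1, align 1) → ends 5
pad 1 to align 2 for port
port at 6 (size 2, align 2) → ends 8
dst at 8 (size 8, align 8) → ends 16
seq at 16 (size 16, align 8) → ends 32
total 32 bytes, alignment 8
40 − 32 = 8

8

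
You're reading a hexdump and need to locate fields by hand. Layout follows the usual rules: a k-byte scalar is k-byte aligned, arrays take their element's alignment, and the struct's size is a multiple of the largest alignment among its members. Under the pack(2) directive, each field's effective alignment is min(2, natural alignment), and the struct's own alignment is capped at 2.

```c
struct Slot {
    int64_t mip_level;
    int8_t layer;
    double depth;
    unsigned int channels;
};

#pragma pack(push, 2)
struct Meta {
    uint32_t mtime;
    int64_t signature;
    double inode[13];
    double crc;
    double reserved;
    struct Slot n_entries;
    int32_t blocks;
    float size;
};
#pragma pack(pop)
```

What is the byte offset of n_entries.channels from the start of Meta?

Slot: mip_level at 0 (size 8, align 8) → ends 8; layer at 8 (size 1, align 1) → ends 9; pad 7 to align 8 for depth; depth at 16 (size 8, align 8) → ends 24; channels at 24 (size 4, align 4) → ends 28; tail pad 4 to reach multiple of 8; total 32 bytes, alignment 8
mtime at 0 (size 4, align 2) → ends 4
signature at 4 (size 8, align 2) → ends 12
inode at 12 (size 104, align 2) → ends 116
crc at 116 (size 8, align 2) → ends 124
reserved at 124 (size 8, align 2) → ends 132
n_entries at 132 (size 32, align 2) → ends 164
within Slot: channels at 24
132 + 24 = 156

156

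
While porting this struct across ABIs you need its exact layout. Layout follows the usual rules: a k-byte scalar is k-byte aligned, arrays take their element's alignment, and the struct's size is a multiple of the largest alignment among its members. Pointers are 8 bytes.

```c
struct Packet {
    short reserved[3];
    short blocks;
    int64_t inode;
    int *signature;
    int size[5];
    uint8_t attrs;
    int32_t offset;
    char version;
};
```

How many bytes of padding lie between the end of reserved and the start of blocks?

@0: reserved [6B, align 2] → 6
@6: blocks [2B, align 2] → 8

0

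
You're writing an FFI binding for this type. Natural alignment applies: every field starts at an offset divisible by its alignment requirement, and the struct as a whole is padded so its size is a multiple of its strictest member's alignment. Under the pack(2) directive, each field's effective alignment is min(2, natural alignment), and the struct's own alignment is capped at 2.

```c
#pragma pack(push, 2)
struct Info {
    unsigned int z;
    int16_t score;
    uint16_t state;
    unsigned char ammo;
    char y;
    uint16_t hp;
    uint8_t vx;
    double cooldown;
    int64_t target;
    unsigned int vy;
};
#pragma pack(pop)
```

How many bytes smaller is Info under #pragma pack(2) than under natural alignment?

6

natural layout:
  z at 0 (size 4, align 4) → ends 4
  score at 4 (size 2, align 2) → ends 6
  state at 6 (size 2, align 2) → ends 8
  ammo at 8 (size 1, align 1) → ends 9
  y at 9 (size 1, align 1) → ends 10
  hp at 10 (size 2, align 2) → ends 12
  vx at 12 (size 1, align 1) → ends 13
  pad 3 to align 8 for cooldown
  cooldown at 16 (size 8, align 8) → ends 24
  target at 24 (size 8, align 8) → ends 32
  vy at 32 (size 4, align 4) → ends 36
  tail pad 4 to reach multiple of 8
  total 40 bytes, alignment 8
packed(2) layout:
  z at 0 (size 4, align 2) → ends 4
  score at 4 (size 2, align 2) → ends 6
  state at 6 (size 2, align 2) → ends 8
  ammo at 8 (size 1, align 1) → ends 9
  y at 9 (size 1, align 1) → ends 10
  hp at 10 (size 2, align 2) → ends 12
  vx at 12 (size 1, align 1) → ends 13
  pad 1 to align 2 for cooldown
  cooldown at 14 (size 8, align 2) → ends 22
  target at 22 (size 8, align 2) → ends 30
  vy at 30 (size 4, align 2) → ends 34
  total 34 bytes, alignment 2
40 − 34 = 6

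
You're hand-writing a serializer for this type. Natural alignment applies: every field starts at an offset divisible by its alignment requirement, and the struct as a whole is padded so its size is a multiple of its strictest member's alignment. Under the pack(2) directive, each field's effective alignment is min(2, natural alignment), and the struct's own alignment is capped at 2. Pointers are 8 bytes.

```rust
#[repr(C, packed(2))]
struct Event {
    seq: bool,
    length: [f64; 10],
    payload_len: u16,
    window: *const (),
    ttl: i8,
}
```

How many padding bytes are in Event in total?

2

@0: seq [1B, align 1] → 1
+1 pad (align 2)
@2: length [80B, align 2] → 82
@82: payload_len [2B, align 2] → 84
@84: window [8B, align 2] → 92
@92: ttl [1B, align 1] → 93
+1 tail pad (align 2)
size 94, align 2
data bytes 92, size 94 → padding 2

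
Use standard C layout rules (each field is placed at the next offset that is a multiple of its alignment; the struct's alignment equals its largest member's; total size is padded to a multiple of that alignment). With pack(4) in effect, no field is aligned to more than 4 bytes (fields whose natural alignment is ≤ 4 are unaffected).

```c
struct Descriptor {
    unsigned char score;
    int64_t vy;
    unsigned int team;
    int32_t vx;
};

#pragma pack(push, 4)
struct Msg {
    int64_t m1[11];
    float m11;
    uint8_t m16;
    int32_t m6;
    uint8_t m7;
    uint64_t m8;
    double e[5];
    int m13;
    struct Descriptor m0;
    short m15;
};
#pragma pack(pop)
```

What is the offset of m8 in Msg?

Descriptor: 0..1  score  (1B, 1-aligned); 1..8  -- padding (7B); 8..16  vy  (8B, 8-aligned); 16..20  team  (4B, 4-aligned); 20..24  vx  (4B, 4-aligned); sizeof = 24, alignof = 8
0..88  m1  (88B, 4-aligned)
88..92  m11  (4B, 4-aligned)
92..93  m16  (1B, 1-aligned)
93..96  -- padding (3B)
96..100  m6  (4B, 4-aligned)
100..101  m7  (1B, 1-aligned)
101..104  -- padding (3B)
104..112  m8  (8B, 4-aligned)

104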